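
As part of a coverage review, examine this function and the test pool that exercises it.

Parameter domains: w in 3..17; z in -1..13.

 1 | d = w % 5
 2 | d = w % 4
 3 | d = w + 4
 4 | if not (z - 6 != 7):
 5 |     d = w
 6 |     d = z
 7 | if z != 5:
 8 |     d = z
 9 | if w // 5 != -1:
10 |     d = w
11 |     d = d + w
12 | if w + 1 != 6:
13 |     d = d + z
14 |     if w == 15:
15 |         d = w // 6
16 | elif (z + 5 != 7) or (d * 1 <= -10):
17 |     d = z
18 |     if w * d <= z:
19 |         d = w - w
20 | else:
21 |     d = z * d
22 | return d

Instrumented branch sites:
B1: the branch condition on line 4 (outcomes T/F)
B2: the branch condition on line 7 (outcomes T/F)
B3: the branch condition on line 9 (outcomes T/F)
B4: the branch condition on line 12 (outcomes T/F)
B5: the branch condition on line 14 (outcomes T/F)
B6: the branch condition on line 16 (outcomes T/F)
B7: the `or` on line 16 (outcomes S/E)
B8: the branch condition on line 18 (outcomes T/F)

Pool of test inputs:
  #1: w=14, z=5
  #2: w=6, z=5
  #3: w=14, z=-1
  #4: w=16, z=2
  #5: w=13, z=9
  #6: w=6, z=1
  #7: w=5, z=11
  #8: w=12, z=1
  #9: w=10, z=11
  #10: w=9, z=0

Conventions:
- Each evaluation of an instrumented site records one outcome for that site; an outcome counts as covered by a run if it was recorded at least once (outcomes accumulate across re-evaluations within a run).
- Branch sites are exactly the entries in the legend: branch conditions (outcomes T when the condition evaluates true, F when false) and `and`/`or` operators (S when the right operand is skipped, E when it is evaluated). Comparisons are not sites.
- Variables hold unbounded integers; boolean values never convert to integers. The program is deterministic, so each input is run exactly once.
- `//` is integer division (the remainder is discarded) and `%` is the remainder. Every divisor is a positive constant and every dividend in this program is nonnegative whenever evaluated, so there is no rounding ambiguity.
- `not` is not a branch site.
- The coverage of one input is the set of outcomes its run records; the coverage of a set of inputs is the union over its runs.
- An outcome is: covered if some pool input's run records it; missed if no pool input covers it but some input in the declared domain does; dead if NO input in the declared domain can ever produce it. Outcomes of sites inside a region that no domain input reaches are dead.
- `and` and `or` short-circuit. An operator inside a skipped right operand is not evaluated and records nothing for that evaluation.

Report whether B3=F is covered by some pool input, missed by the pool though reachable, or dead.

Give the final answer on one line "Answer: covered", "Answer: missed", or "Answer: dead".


no pool input records B3=F
checking all 225 inputs in the declared domain: B3=F is never recorded -> dead
Answer: dead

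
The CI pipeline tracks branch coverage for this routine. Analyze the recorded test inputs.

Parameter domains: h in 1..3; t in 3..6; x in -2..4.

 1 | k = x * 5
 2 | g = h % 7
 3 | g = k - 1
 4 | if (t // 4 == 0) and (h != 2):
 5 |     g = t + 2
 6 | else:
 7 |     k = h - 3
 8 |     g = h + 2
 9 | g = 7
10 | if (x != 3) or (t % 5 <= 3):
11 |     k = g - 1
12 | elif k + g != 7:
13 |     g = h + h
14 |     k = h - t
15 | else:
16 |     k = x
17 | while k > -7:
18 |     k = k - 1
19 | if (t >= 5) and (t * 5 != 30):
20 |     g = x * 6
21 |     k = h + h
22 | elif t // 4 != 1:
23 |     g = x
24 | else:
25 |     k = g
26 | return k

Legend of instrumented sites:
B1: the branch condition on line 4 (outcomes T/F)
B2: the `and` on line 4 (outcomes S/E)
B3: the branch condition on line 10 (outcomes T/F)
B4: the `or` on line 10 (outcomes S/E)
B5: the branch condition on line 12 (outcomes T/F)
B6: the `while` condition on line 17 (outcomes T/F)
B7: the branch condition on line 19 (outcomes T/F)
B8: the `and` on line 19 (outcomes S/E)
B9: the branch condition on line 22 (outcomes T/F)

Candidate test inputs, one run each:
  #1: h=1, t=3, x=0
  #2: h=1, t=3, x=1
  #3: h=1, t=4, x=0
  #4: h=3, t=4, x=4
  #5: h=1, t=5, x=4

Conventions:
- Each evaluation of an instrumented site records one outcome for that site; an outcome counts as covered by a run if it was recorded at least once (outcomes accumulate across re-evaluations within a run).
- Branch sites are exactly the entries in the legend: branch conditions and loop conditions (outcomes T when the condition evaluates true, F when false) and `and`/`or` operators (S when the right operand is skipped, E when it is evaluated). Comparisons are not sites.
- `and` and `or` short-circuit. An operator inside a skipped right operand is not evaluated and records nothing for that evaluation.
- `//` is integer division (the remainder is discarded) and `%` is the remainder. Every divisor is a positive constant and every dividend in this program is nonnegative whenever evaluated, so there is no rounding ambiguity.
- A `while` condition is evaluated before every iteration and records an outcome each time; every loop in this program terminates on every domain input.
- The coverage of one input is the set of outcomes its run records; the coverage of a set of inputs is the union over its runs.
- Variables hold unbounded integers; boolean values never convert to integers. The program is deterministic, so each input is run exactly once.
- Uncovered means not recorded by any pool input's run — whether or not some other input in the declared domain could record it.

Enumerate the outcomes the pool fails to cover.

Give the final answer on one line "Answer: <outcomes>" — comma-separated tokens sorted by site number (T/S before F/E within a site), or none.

#1 (h=1, t=3, x=0) -> covered: B1=T, B2=E, B3=T, B4=S, B6=T, B6=F, B7=F, B8=S, B9=T
#2 (h=1, t=3, x=1) -> covered: B1=T, B2=E, B3=T, B4=S, B6=T, B6=F, B7=F, B8=S, B9=T
#3 (h=1, t=4, x=0) -> covered: B1=F, B2=S, B3=T, B4=S, B6=T, B6=F, B7=F, B8=S, B9=F
#4 (h=3, t=4, x=4) -> covered: B1=F, B2=S, B3=T, B4=S, B6=T, B6=F, B7=F, B8=S, B9=F
#5 (h=1, t=5, x=4) -> covered: B1=F, B2=S, B3=T, B4=S, B6=T, B6=F, B7=T, B8=E
union over the pool: B1=T, B1=F, B2=S, B2=E, B3=T, B4=S, B6=T, B6=F, B7=T, B7=F, B8=S, B8=E, B9=T, B9=F
uncovered (4 of 18): B3=F, B4=E, B5=T, B5=F

Answer: B3=F, B4=E, B5=T, B5=F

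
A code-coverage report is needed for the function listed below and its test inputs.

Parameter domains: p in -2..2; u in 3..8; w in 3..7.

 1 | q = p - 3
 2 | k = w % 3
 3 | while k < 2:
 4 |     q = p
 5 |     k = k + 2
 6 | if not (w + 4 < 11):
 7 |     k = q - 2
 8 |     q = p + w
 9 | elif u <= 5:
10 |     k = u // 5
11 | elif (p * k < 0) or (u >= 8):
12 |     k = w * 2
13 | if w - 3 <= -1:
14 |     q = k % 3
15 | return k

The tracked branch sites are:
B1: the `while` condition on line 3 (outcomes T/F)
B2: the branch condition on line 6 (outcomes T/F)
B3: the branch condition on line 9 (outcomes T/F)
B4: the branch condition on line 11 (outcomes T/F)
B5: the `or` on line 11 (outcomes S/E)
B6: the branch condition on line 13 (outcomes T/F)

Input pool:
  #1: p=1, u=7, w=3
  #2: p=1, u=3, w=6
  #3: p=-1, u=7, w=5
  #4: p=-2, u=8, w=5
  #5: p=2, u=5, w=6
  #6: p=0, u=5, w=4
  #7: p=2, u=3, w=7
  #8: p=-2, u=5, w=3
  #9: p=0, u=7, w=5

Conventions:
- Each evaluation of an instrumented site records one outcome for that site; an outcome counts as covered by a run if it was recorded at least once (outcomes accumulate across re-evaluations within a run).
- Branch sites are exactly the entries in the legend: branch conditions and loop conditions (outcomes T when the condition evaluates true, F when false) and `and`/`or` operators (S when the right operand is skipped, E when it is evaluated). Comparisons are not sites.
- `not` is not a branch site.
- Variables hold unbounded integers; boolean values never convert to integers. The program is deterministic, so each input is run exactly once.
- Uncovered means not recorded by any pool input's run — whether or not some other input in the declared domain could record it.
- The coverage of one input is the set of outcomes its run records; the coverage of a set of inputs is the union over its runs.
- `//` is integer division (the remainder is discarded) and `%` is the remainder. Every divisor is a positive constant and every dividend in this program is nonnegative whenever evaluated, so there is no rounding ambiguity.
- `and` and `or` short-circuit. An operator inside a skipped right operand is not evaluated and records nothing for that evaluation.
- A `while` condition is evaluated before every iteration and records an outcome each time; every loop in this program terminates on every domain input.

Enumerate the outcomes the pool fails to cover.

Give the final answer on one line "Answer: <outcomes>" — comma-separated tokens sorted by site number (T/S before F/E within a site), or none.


input #1, p=1, u=7, w=3: events B1->T, B1->F, B2->F, B3->F, B5->E, B4->F, B6->F; outcomes B1=T, B1=F, B2=F, B3=F, B4=F, B5=E, B6=F
input #2, p=1, u=3, w=6: events B1->T, B1->F, B2->F, B3->T, B6->F; outcomes B1=T, B1=F, B2=F, B3=T, B6=F
input #3, p=-1, u=7, w=5: events B1->F, B2->F, B3->F, B5->S, B4->T, B6->F; outcomes B1=F, B2=F, B3=F, B4=T, B5=S, B6=F
input #4, p=-2, u=8, w=5: events B1->F, B2->F, B3->F, B5->S, B4->T, B6->F; outcomes B1=F, B2=F, B3=F, B4=T, B5=S, B6=F
input #5, p=2, u=5, w=6: events B1->T, B1->F, B2->F, B3->T, B6->F; outcomes B1=T, B1=F, B2=F, B3=T, B6=F
input #6, p=0, u=5, w=4: events B1->T, B1->F, B2->F, B3->T, B6->F; outcomes B1=T, B1=F, B2=F, B3=T, B6=F
input #7, p=2, u=3, w=7: events B1->T, B1->F, B2->T, B6->F; outcomes B1=T, B1=F, B2=T, B6=F
input #8, p=-2, u=5, w=3: events B1->T, B1->F, B2->F, B3->T, B6->F; outcomes B1=T, B1=F, B2=F, B3=T, B6=F
input #9, p=0, u=7, w=5: events B1->F, B2->F, B3->F, B5->E, B4->F, B6->F; outcomes B1=F, B2=F, B3=F, B4=F, B5=E, B6=F
union over the pool: B1=T, B1=F, B2=T, B2=F, B3=T, B3=F, B4=T, B4=F, B5=S, B5=E, B6=F
uncovered (1 of 12): B6=T
Answer: B6=T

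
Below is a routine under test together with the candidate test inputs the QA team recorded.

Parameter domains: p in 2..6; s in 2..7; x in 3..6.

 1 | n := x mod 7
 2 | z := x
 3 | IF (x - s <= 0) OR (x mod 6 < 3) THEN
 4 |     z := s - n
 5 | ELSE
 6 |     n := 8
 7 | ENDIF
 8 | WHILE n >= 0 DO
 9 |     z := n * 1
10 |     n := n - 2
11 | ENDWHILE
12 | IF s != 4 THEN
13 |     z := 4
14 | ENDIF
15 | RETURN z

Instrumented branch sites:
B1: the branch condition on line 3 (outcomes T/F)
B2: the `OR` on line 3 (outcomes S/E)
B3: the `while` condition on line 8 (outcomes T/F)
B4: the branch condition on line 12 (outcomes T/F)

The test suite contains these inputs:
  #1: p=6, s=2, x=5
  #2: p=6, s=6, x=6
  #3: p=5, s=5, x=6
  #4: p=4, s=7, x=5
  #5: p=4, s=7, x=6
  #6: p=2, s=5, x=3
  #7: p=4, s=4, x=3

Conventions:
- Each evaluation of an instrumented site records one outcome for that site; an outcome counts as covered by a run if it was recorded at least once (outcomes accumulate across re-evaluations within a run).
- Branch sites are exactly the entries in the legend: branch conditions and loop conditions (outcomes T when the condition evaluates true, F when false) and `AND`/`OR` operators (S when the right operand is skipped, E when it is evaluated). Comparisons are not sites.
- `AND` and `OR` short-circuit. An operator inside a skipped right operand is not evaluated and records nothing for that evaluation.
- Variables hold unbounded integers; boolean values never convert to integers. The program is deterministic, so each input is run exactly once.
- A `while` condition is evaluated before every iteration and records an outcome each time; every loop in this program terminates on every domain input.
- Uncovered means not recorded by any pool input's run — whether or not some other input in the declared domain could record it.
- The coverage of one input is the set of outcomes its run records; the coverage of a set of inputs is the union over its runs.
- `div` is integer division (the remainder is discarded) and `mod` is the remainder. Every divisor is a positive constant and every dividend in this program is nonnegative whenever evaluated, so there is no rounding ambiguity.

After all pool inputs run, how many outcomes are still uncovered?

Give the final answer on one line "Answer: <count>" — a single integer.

input #1 (p=6, s=2, x=5): events B2->E, B1->F, B3->T, B3->T, B3->T, B3->T, B3->T, B3->F, B4->T; covers B1=F, B2=E, B3=T, B3=F, B4=T
input #2 (p=6, s=6, x=6): events B2->S, B1->T, B3->T, B3->T, B3->T, B3->T, B3->F, B4->T; covers B1=T, B2=S, B3=T, B3=F, B4=T
input #3 (p=5, s=5, x=6): events B2->E, B1->T, B3->T, B3->T, B3->T, B3->T, B3->F, B4->T; covers B1=T, B2=E, B3=T, B3=F, B4=T
input #4 (p=4, s=7, x=5): events B2->S, B1->T, B3->T, B3->T, B3->T, B3->F, B4->T; covers B1=T, B2=S, B3=T, B3=F, B4=T
input #5 (p=4, s=7, x=6): events B2->S, B1->T, B3->T, B3->T, B3->T, B3->T, B3->F, B4->T; covers B1=T, B2=S, B3=T, B3=F, B4=T
input #6 (p=2, s=5, x=3): events B2->S, B1->T, B3->T, B3->T, B3->F, B4->T; covers B1=T, B2=S, B3=T, B3=F, B4=T
input #7 (p=4, s=4, x=3): events B2->S, B1->T, B3->T, B3->T, B3->F, B4->F; covers B1=T, B2=S, B3=T, B3=F, B4=F
union over the pool: B1=T, B1=F, B2=S, B2=E, B3=T, B3=F, B4=T, B4=F
uncovered (0 of 8): none

Answer: 0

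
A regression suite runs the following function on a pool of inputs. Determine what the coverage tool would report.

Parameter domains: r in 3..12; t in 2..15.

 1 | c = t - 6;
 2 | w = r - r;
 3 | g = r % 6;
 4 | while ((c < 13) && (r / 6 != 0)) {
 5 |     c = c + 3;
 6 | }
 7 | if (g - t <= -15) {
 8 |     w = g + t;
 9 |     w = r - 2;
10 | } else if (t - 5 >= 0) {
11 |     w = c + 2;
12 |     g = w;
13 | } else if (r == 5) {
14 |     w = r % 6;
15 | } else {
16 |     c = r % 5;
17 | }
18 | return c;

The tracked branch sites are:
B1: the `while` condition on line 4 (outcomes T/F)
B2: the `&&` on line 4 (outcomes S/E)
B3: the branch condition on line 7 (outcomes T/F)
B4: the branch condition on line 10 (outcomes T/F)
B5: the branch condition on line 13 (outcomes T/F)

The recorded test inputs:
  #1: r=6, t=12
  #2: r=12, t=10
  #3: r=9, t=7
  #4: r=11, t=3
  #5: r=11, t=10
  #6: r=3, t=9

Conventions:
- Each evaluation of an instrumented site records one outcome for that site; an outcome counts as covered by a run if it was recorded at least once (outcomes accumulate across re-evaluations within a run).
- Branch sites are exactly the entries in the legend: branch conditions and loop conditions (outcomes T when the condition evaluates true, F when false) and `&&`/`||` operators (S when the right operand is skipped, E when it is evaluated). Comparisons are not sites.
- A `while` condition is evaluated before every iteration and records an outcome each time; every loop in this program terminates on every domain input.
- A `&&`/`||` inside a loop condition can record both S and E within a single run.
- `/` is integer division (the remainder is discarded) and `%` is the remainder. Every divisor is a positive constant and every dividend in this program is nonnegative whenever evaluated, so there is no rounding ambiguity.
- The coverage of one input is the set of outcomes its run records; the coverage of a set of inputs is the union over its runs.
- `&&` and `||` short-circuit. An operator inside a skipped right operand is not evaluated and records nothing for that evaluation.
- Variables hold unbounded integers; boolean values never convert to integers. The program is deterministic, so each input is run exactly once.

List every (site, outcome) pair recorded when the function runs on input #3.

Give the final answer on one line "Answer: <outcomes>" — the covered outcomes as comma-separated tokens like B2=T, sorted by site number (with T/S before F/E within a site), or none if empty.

Event log for input #3 (r=9, t=7):
  B2->E, B1->T, B2->E, B1->T, B2->E, B1->T, B2->E, B1->T, B2->S, B1->F
  B3->F, B4->T
as a set, this run covers: B1=T, B1=F, B2=S, B2=E, B3=F, B4=T

Answer: B1=T, B1=F, B2=S, B2=E, B3=F, B4=T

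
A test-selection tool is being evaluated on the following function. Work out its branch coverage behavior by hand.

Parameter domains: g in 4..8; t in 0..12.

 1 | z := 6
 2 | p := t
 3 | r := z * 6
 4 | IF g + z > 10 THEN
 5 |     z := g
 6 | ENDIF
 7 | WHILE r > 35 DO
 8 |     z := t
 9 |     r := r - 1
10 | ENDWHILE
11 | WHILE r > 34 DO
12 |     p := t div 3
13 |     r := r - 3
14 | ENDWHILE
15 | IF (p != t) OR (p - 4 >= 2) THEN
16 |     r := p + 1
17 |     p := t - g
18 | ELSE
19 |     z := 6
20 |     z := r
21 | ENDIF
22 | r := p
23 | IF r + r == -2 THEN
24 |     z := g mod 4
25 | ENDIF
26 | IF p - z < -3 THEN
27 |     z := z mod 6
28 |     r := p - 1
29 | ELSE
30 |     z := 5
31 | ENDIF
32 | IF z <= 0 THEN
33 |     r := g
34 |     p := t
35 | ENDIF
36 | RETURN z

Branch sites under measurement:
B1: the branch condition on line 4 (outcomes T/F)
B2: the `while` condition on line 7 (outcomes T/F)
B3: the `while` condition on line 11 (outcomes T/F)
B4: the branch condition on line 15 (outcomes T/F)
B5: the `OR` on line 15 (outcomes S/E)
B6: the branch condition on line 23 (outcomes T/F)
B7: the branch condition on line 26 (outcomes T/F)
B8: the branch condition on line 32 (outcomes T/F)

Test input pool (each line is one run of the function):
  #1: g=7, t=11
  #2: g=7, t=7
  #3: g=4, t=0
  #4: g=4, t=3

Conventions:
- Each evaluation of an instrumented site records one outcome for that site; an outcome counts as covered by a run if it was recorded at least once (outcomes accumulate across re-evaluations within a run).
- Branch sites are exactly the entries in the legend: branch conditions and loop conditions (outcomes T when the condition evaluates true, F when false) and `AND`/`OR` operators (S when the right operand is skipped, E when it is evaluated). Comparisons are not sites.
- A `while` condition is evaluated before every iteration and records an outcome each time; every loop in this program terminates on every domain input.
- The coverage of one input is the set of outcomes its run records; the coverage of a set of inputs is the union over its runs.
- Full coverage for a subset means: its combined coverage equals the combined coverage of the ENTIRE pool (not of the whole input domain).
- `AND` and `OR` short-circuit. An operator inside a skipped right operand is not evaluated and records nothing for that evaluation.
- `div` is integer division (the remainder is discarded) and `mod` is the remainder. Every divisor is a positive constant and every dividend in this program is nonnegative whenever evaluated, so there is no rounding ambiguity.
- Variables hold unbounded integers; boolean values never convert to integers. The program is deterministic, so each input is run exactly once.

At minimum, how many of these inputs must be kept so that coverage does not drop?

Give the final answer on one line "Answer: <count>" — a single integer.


input #1, g=7, t=11: outcomes B1=T, B2=T, B2=F, B3=T, B3=F, B4=T, B5=S, B6=F, B7=T, B8=F
input #2, g=7, t=7: outcomes B1=T, B2=T, B2=F, B3=T, B3=F, B4=T, B5=S, B6=F, B7=T, B8=F
input #3, g=4, t=0: outcomes B1=F, B2=T, B2=F, B3=T, B3=F, B4=F, B5=E, B6=F, B7=T, B8=F
input #4, g=4, t=3: outcomes B1=F, B2=T, B2=F, B3=T, B3=F, B4=T, B5=S, B6=T, B7=F, B8=F
the full pool covers 15 outcomes: B1=T, B1=F, B2=T, B2=F, B3=T, B3=F, B4=T, B4=F, B5=S, B5=E, B6=T, B6=F, B7=T, B7=F, B8=F
size 1 is not enough: best union over all size-1 subsets is 10/15
size 2 is not enough: best union over all size-2 subsets is 14/15
the canonical winner is {1, 3, 4}: size 3, full 15-outcome coverage, earliest index list among size-3 covers
Answer: 3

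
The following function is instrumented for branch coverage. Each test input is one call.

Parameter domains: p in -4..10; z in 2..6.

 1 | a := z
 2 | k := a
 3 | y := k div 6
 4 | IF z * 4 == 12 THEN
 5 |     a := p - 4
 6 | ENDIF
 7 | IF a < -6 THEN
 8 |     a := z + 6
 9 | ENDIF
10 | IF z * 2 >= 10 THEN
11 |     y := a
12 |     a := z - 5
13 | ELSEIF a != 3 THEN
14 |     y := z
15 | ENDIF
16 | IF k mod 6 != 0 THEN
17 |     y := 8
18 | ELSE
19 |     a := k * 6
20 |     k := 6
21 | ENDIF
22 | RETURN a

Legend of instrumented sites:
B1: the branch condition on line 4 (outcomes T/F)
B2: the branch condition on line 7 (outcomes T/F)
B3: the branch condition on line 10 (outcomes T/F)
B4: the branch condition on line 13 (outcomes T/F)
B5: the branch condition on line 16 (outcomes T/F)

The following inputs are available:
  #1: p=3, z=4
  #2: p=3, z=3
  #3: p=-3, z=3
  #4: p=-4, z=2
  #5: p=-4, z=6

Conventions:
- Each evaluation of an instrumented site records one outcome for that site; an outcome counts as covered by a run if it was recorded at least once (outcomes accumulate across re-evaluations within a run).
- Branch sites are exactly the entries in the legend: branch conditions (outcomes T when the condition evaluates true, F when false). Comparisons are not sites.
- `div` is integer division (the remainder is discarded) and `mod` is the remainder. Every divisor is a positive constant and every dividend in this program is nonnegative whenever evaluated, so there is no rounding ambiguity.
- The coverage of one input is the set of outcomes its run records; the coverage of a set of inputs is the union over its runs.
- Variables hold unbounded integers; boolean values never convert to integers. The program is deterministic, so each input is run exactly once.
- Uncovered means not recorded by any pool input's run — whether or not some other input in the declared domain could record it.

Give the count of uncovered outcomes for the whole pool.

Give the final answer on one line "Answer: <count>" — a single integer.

input #1, p=3, z=4: events B1->F, B2->F, B3->F, B4->T, B5->T; outcomes B1=F, B2=F, B3=F, B4=T, B5=T
input #2, p=3, z=3: events B1->T, B2->F, B3->F, B4->T, B5->T; outcomes B1=T, B2=F, B3=F, B4=T, B5=T
input #3, p=-3, z=3: events B1->T, B2->T, B3->F, B4->T, B5->T; outcomes B1=T, B2=T, B3=F, B4=T, B5=T
input #4, p=-4, z=2: events B1->F, B2->F, B3->F, B4->T, B5->T; outcomes B1=F, B2=F, B3=F, B4=T, B5=T
input #5, p=-4, z=6: events B1->F, B2->F, B3->T, B5->F; outcomes B1=F, B2=F, B3=T, B5=F
union over the pool: B1=T, B1=F, B2=T, B2=F, B3=T, B3=F, B4=T, B5=T, B5=F
uncovered (1 of 10): B4=F

Answer: 1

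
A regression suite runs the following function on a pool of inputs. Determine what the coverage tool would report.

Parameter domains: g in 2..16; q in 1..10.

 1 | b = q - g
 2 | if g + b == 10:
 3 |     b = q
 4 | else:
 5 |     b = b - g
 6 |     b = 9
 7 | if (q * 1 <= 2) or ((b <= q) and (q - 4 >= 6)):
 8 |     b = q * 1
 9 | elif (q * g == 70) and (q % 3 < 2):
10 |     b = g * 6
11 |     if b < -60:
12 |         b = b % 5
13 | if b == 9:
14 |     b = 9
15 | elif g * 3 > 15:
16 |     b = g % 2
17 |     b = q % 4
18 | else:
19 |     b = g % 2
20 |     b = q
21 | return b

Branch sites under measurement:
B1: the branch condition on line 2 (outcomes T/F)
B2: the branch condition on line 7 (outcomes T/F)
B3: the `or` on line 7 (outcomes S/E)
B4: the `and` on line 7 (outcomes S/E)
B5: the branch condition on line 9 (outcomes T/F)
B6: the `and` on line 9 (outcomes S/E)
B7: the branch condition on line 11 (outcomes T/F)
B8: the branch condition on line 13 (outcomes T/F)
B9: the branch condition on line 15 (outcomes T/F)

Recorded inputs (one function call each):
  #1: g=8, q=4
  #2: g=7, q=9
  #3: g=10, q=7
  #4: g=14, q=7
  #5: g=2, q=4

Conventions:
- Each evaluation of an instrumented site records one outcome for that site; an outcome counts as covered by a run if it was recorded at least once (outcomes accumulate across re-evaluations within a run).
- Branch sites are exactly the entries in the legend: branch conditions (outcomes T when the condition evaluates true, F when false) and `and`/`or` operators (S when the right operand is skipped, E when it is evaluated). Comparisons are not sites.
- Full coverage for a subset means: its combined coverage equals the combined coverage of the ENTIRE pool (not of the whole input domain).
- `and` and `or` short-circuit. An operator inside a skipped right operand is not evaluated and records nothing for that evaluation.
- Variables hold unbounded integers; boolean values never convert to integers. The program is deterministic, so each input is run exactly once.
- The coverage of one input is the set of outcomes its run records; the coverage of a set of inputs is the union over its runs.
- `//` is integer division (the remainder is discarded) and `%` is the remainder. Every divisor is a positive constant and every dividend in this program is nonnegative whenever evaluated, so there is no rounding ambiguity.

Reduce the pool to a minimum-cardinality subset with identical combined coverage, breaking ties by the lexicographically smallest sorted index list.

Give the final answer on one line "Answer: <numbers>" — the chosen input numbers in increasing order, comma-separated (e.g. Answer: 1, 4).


input #1, g=8, q=4: outcomes B1=F, B2=F, B3=E, B4=S, B5=F, B6=S, B8=T
input #2, g=7, q=9: outcomes B1=F, B2=F, B3=E, B4=E, B5=F, B6=S, B8=T
input #3, g=10, q=7: outcomes B1=F, B2=F, B3=E, B4=S, B5=T, B6=E, B7=F, B8=F, B9=T
input #4, g=14, q=7: outcomes B1=F, B2=F, B3=E, B4=S, B5=F, B6=S, B8=T
input #5, g=2, q=4: outcomes B1=F, B2=F, B3=E, B4=S, B5=F, B6=S, B8=T
together the pool reaches 13 outcomes: B1=F, B2=F, B3=E, B4=S, B4=E, B5=T, B5=F, B6=S, B6=E, B7=F, B8=T, B8=F, B9=T
size 1 is not enough: best union over all size-1 subsets is 9/13
the canonical winner is {2, 3}: size 2, full 13-outcome coverage, earliest index list among size-2 covers
Answer: 2, 3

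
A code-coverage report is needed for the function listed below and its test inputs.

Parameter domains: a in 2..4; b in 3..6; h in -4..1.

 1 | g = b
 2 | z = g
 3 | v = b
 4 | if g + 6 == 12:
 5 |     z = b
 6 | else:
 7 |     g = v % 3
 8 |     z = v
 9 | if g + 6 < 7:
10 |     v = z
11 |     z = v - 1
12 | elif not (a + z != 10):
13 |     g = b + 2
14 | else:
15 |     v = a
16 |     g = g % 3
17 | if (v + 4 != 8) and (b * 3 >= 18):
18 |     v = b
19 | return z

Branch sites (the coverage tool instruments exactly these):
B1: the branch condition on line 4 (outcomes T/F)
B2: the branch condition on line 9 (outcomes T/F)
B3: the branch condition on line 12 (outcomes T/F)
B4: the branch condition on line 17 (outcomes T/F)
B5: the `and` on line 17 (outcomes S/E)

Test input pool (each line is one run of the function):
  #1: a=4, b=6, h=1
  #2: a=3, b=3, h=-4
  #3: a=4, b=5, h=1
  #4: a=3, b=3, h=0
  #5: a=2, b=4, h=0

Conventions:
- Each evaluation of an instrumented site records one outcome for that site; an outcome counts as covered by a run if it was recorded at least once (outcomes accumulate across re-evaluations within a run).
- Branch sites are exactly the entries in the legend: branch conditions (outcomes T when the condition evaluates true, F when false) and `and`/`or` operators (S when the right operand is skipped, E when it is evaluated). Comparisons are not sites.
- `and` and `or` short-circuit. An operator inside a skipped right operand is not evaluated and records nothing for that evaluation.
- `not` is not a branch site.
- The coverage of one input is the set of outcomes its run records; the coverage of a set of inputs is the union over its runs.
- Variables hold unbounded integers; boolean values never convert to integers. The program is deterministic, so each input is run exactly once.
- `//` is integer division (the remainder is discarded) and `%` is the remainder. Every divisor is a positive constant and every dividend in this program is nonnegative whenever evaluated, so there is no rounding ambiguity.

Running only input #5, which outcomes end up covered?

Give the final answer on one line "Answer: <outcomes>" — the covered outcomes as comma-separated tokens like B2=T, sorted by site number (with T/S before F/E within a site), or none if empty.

Running input #5 (a=2, b=4, h=0), event by event:
  B1->F, B2->F, B3->F, B5->E, B4->F
as a set, this run covers: B1=F, B2=F, B3=F, B4=F, B5=E

Answer: B1=F, B2=F, B3=F, B4=F, B5=E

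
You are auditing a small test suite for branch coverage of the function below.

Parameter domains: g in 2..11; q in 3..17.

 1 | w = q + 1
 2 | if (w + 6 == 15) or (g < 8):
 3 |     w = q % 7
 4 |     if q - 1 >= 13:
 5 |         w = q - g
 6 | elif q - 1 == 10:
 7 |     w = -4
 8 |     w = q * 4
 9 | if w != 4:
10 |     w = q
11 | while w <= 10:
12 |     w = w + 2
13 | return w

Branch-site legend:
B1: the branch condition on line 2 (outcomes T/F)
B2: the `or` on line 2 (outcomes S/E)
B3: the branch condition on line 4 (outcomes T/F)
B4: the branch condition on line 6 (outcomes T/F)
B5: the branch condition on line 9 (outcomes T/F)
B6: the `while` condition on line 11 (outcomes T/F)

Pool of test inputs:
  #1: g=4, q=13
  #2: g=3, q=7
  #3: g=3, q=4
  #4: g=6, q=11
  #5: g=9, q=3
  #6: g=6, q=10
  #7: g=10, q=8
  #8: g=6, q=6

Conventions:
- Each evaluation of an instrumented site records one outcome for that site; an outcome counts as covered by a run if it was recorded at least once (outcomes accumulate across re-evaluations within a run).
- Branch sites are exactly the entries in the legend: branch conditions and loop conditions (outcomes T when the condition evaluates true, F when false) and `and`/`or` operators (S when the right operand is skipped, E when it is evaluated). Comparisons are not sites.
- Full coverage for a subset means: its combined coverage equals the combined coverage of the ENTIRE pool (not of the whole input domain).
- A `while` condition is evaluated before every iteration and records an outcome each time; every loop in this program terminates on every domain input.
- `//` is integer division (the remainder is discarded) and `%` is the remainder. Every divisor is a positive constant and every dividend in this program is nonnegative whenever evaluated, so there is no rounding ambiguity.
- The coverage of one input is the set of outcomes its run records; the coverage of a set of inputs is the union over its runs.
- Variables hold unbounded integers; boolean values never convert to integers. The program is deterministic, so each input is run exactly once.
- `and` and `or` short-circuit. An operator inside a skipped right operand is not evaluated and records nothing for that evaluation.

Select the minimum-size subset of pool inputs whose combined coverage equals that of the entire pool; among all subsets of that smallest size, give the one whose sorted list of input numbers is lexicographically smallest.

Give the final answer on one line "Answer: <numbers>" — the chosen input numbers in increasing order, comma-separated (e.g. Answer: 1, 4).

test 1 (g=4, q=13) fires B2->E, B1->T, B3->F, B5->T, B6->F; hits B1=T, B2=E, B3=F, B5=T, B6=F
test 2 (g=3, q=7) fires B2->E, B1->T, B3->F, B5->T, B6->T, B6->T, B6->F; hits B1=T, B2=E, B3=F, B5=T, B6=T, B6=F
test 3 (g=3, q=4) fires B2->E, B1->T, B3->F, B5->F, B6->T, B6->T, B6->T, B6->T, B6->F; hits B1=T, B2=E, B3=F, B5=F, B6=T, B6=F
test 4 (g=6, q=11) fires B2->E, B1->T, B3->F, B5->F, B6->T, B6->T, B6->T, B6->T, B6->F; hits B1=T, B2=E, B3=F, B5=F, B6=T, B6=F
test 5 (g=9, q=3) fires B2->E, B1->F, B4->F, B5->F, B6->T, B6->T, B6->T, B6->T, B6->F; hits B1=F, B2=E, B4=F, B5=F, B6=T, B6=F
test 6 (g=6, q=10) fires B2->E, B1->T, B3->F, B5->T, B6->T, B6->F; hits B1=T, B2=E, B3=F, B5=T, B6=T, B6=F
test 7 (g=10, q=8) fires B2->S, B1->T, B3->F, B5->T, B6->T, B6->T, B6->F; hits B1=T, B2=S, B3=F, B5=T, B6=T, B6=F
test 8 (g=6, q=6) fires B2->E, B1->T, B3->F, B5->T, B6->T, B6->T, B6->T, B6->F; hits B1=T, B2=E, B3=F, B5=T, B6=T, B6=F
the full pool covers 10 outcomes: B1=T, B1=F, B2=S, B2=E, B3=F, B4=F, B5=T, B5=F, B6=T, B6=F
checked all size-1 subsets: none covers 10 outcomes (max 6/10)
size 2: inputs {5, 7} cover all 10 outcomes, and no lexicographically smaller subset of this size does

Answer: 5, 7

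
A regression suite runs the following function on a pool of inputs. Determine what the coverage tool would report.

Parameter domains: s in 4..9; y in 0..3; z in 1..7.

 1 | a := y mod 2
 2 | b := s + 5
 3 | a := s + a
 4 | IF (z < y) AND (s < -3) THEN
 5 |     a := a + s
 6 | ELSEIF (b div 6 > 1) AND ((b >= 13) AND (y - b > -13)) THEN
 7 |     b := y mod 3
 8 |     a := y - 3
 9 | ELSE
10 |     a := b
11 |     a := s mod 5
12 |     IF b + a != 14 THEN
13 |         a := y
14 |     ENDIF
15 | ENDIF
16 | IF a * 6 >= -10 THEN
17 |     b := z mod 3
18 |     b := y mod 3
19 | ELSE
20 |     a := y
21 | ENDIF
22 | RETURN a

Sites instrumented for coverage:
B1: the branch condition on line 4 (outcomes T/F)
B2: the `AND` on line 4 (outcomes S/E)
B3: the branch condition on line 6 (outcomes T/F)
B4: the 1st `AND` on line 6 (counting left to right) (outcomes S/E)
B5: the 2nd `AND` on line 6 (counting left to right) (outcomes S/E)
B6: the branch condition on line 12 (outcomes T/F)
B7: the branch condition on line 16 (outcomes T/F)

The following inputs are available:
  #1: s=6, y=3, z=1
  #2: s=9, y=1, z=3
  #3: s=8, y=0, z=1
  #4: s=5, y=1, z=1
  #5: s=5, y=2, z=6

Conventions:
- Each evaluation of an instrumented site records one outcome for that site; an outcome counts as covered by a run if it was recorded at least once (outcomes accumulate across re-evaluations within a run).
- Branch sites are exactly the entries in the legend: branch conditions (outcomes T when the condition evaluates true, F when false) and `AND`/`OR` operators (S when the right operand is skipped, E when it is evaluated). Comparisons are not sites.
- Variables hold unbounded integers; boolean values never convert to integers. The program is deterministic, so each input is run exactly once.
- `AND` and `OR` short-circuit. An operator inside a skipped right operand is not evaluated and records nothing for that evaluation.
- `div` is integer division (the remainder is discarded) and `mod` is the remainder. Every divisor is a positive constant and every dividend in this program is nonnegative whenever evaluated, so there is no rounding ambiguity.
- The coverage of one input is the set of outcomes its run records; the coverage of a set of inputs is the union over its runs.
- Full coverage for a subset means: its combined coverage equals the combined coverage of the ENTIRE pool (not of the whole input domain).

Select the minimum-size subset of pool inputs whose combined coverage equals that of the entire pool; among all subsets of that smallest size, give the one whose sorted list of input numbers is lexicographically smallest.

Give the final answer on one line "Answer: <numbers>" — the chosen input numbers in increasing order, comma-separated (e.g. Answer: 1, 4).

input #1, s=6, y=3, z=1: events B2->E, B1->F, B4->S, B3->F, B6->T, B7->T; outcomes B1=F, B2=E, B3=F, B4=S, B6=T, B7=T
input #2, s=9, y=1, z=3: events B2->S, B1->F, B4->E, B5->E, B3->F, B6->T, B7->T; outcomes B1=F, B2=S, B3=F, B4=E, B5=E, B6=T, B7=T
input #3, s=8, y=0, z=1: events B2->S, B1->F, B4->E, B5->E, B3->F, B6->T, B7->T; outcomes B1=F, B2=S, B3=F, B4=E, B5=E, B6=T, B7=T
input #4, s=5, y=1, z=1: events B2->S, B1->F, B4->S, B3->F, B6->T, B7->T; outcomes B1=F, B2=S, B3=F, B4=S, B6=T, B7=T
input #5, s=5, y=2, z=6: events B2->S, B1->F, B4->S, B3->F, B6->T, B7->T; outcomes B1=F, B2=S, B3=F, B4=S, B6=T, B7=T
the full pool covers 9 outcomes: B1=F, B2=S, B2=E, B3=F, B4=S, B4=E, B5=E, B6=T, B7=T
checked all size-1 subsets: none covers 9 outcomes (max 7/9)
the canonical winner is {1, 2}: size 2, full 9-outcome coverage, earliest index list among size-2 covers

Answer: 1, 2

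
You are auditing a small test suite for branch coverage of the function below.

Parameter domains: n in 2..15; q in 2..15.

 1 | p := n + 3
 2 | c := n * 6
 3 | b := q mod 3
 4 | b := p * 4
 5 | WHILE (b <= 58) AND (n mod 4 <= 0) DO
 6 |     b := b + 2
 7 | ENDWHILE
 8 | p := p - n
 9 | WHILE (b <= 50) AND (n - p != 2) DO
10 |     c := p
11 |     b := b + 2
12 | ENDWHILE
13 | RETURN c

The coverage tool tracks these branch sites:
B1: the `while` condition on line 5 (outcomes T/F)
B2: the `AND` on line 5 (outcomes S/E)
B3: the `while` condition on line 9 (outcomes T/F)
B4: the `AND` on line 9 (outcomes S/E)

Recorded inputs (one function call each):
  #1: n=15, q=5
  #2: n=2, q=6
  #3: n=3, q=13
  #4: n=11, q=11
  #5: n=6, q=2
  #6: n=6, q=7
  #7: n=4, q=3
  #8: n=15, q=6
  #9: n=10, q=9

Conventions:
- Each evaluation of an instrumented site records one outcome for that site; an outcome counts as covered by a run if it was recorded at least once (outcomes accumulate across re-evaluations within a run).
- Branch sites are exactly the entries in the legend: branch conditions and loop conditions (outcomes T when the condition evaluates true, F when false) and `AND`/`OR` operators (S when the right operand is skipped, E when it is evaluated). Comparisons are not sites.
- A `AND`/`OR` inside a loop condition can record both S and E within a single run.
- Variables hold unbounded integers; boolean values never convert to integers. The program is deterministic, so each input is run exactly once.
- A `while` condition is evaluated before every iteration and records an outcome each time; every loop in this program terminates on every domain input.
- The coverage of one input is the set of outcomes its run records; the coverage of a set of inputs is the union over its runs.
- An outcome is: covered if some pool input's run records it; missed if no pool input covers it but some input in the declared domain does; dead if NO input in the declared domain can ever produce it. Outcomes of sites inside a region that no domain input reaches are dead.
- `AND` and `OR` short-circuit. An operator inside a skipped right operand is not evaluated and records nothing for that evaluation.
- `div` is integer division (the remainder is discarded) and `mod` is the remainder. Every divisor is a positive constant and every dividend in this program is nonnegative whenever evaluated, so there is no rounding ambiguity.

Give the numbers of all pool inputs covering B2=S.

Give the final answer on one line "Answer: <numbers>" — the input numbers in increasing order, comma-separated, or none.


input #1 (n=15, q=5): produces B2=S
input #2 (n=2, q=6): does not produce B2=S
input #3 (n=3, q=13): does not produce B2=S
input #4 (n=11, q=11): does not produce B2=S
input #5 (n=6, q=2): does not produce B2=S
input #6 (n=6, q=7): does not produce B2=S
input #7 (n=4, q=3): produces B2=S
input #8 (n=15, q=6): produces B2=S
input #9 (n=10, q=9): does not produce B2=S
Answer: 1, 7, 8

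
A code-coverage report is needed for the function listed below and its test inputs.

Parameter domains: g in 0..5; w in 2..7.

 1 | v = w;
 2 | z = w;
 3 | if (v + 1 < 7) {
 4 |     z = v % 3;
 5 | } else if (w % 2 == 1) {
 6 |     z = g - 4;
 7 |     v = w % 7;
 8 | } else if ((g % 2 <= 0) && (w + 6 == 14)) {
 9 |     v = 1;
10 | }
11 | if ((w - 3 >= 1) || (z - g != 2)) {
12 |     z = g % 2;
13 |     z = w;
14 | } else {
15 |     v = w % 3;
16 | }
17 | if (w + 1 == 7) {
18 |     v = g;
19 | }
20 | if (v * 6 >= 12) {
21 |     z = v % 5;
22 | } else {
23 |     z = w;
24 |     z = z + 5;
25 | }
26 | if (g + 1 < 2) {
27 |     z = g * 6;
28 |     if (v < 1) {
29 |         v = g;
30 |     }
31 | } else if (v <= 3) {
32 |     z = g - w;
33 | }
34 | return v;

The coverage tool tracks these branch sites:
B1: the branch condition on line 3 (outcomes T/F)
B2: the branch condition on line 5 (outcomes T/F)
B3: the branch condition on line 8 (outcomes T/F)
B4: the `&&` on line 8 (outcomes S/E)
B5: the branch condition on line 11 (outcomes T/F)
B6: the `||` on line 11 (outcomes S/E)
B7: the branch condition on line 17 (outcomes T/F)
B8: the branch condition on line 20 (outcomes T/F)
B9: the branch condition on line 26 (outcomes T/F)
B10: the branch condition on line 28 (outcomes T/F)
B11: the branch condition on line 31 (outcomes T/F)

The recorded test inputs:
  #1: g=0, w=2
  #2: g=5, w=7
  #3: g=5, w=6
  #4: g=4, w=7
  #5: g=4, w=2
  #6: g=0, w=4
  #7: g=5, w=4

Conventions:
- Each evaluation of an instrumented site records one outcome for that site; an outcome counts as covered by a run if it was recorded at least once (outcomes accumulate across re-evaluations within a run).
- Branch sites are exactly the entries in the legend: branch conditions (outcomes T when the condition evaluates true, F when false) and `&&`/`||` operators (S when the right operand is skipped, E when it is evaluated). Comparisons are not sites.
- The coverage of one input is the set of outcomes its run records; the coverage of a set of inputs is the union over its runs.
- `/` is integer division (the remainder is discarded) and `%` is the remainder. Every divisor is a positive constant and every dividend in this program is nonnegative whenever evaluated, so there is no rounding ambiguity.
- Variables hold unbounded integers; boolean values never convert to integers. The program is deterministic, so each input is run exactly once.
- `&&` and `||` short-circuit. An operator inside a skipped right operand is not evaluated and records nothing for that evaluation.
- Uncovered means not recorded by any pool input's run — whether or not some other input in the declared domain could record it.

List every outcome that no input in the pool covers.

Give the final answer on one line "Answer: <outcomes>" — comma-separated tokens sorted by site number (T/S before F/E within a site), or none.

input #1, g=0, w=2: events B1->T, B6->E, B5->F, B7->F, B8->T, B9->T, B10->F; outcomes B1=T, B5=F, B6=E, B7=F, B8=T, B9=T, B10=F
input #2, g=5, w=7: events B1->F, B2->T, B6->S, B5->T, B7->F, B8->F, B9->F, B11->T; outcomes B1=F, B2=T, B5=T, B6=S, B7=F, B8=F, B9=F, B11=T
input #3, g=5, w=6: events B1->F, B2->F, B4->S, B3->F, B6->S, B5->T, B7->T, B8->T, B9->F, B11->F; outcomes B1=F, B2=F, B3=F, B4=S, B5=T, B6=S, B7=T, B8=T, B9=F, B11=F
input #4, g=4, w=7: events B1->F, B2->T, B6->S, B5->T, B7->F, B8->F, B9->F, B11->T; outcomes B1=F, B2=T, B5=T, B6=S, B7=F, B8=F, B9=F, B11=T
input #5, g=4, w=2: events B1->T, B6->E, B5->T, B7->F, B8->T, B9->F, B11->T; outcomes B1=T, B5=T, B6=E, B7=F, B8=T, B9=F, B11=T
input #6, g=0, w=4: events B1->T, B6->S, B5->T, B7->F, B8->T, B9->T, B10->F; outcomes B1=T, B5=T, B6=S, B7=F, B8=T, B9=T, B10=F
input #7, g=5, w=4: events B1->T, B6->S, B5->T, B7->F, B8->T, B9->F, B11->F; outcomes B1=T, B5=T, B6=S, B7=F, B8=T, B9=F, B11=F
union over the pool: B1=T, B1=F, B2=T, B2=F, B3=F, B4=S, B5=T, B5=F, B6=S, B6=E, B7=T, B7=F, B8=T, B8=F, B9=T, B9=F, B10=F, B11=T, B11=F
uncovered (3 of 22): B3=T, B4=E, B10=T

Answer: B3=T, B4=E, B10=T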